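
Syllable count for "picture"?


Word: "picture"
Syllable breakdown: pic | ture
Counting: 2 parts
= 2 syllables


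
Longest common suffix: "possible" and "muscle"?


Word 1: "possible"
Word 2: "muscle"
Comparing from end:
  Pos -1: 'e' == 'e'
  Pos -2: 'l' == 'l'
  Pos -3: 'b' != 'c' (stop)
LCS = "le" (length 2)


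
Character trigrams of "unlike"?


Word: "unlike" (length 6)
Number of trigrams = 6 - 3 + 1 = 4
  Position 0: "unl"
  Position 1: "nli"
  Position 2: "lik"
  Position 3: "ike"
Trigrams = "unl", "nli", "lik", "ike"


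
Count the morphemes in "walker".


Word: "walker"
Morphemes: walk | -er
Each morpheme carries meaning
= 2 morphemes


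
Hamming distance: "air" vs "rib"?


Comparing character by character (same length = 3):
  Pos 0: 'a' vs 'r' !=
  Pos 1: 'i' vs 'i' =
  Pos 2: 'r' vs 'b' !=
Hamming distance = 2


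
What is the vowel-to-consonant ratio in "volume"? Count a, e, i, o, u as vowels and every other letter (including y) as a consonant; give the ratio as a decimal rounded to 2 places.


Word: "volume"
Vowels (a,e,i,o,u): 3
Consonants: 3
Ratio = 3/3
= 1.00


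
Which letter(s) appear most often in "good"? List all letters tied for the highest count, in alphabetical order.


Word: "good"
Letter counts:
  'd': 1
  'g': 1
  'o': 2
Maximum count = 2
Most frequent = 'o' (2 times each)


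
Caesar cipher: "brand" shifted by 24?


Word: "brand"
Shift: 24
Each letter → (letter + shift) mod 26:
  'b' (1) + 24 = 25 → 'z'
  'r' (17) + 24 = 15 → 'p'
  'a' (0) + 24 = 24 → 'y'
  'n' (13) + 24 = 11 → 'l'
  'd' (3) + 24 = 1 → 'b'
Result = "zpylb"


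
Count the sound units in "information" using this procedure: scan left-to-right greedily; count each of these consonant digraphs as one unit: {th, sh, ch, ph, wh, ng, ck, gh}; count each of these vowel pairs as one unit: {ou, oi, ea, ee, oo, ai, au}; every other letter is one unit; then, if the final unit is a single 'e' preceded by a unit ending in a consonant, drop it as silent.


Word: "information" (11 letters)
Left-to-right scan:
  1. 'i' (letter)
  2. 'n' (letter)
  3. 'f' (letter)
  4. 'o' (letter)
  5. 'r' (letter)
  6. 'm' (letter)
  7. 'a' (letter)
  8. 't' (letter)
  9. 'i' (letter)
  10. 'o' (letter)
  11. 'n' (letter)
Units from scan: 11
Sound units = 11 units


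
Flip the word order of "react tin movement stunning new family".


Original: "react tin movement stunning new family"
Words (1..n): react | tin | movement | stunning | new | family
Reversed (n..1): family | new | stunning | movement | tin | react
Result = "family new stunning movement tin react"


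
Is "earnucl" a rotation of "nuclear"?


Word: "nuclear", Candidate: "earnucl"
Method: check if candidate is substring of word+word
"nuclearnuclear" contains "earnucl"? Yes
Is rotation = Yes


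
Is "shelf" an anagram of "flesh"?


Word 1: "flesh" → sorted: efhls
Word 2: "shelf" → sorted: efhls
Same letters? efhls == efhls
Anagram = Yes


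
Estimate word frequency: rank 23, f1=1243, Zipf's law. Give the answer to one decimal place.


Zipf's law: f(r) = f(1) / r
f(1) = 1243
f(23) = 1243 / 23
= 54.0 occurrences


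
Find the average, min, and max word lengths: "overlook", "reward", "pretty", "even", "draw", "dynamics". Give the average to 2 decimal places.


Lengths: "overlook"=8, "reward"=6, "pretty"=6, "even"=4, "draw"=4, "dynamics"=8
Sum = 36, Count = 6
Average = 36/6 = 6.00
= avg=6.00, min=4, max=8


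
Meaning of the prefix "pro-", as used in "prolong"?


Prefix: pro-
As in: prolong -> pro- + long
Meaning = forward / in favor of


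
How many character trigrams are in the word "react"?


Word: "react" (length 5)
Number of 3-grams = length - 3 + 1 = 5 - 3 + 1
= 3


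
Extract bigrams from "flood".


Word: "flood" (length 5)
Number of bigrams = 5 - 2 + 1 = 4
  Position 0: "fl"
  Position 1: "lo"
  Position 2: "oo"
  Position 3: "od"
Bigrams = "fl", "lo", "oo", "od"


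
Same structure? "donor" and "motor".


Pattern of "donor": [0, 1, 2, 1, 3]
Pattern of "motor": [0, 1, 2, 1, 3]
Patterns match
Same pattern = Yes


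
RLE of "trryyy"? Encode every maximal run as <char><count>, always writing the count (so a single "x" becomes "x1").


String: "trryyy"
Scanning for consecutive runs:
  't' x 1
  'r' x 2
  'y' x 3
RLE = "t1r2y3"


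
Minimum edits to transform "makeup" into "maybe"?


Word 1: "makeup" (length 6)
Word 2: "maybe" (length 5)
One optimal edit sequence (insert/delete/substitute each cost 1):
  1. keep 'm'
  2. keep 'a'
  3. delete 'k'  (+1)
  4. substitute 'e' -> 'y'  (+1)
  5. substitute 'u' -> 'b'  (+1)
  6. substitute 'p' -> 'e'  (+1)
Total edit operations: 4
Edit distance = 4


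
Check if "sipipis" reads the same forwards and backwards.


Word: "sipipis"
Reversed: "sipipis"
Forward == Backward? sipipis == sipipis
Palindrome = Yes


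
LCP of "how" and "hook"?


Word 1: "how"
Word 2: "hook"
Comparing from start:
  Pos 0: 'h' == 'h'
  Pos 1: 'o' == 'o'
  Pos 2: 'w' != 'o' (stop)
LCP = "ho" (length 2)


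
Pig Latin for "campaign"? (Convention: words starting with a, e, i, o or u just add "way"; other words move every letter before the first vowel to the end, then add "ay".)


Word: "campaign"
Starts with consonant(s) → move to end, add 'ay'
Consonant cluster: "c"
Pig Latin = "ampaigncay"


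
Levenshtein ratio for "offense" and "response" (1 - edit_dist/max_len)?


Word 1: "offense" (length 7)
Word 2: "response" (length 8)
One optimal edit sequence:
  1. insert 'r'  (+1)
  2. substitute 'o' -> 'e'  (+1)
  3. substitute 'f' -> 's'  (+1)
  4. substitute 'f' -> 'p'  (+1)
  5. substitute 'e' -> 'o'  (+1)
  6. keep 'n'
  7. keep 's'
  8. keep 'e'
Edit distance = 5
Max length = max(7, 8) = 8
Similarity = 1 - 5/8
= 0.3750


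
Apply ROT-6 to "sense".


Word: "sense"
Shift: 6
Each letter → (letter + shift) mod 26:
  's' (18) + 6 = 24 → 'y'
  'e' (4) + 6 = 10 → 'k'
  'n' (13) + 6 = 19 → 't'
  's' (18) + 6 = 24 → 'y'
  'e' (4) + 6 = 10 → 'k'
Result = "yktyk"


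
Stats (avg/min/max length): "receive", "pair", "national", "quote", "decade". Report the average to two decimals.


Lengths: "receive"=7, "pair"=4, "national"=8, "quote"=5, "decade"=6
Sum = 30, Count = 5
Average = 30/5 = 6.00
= avg=6.00, min=4, max=8


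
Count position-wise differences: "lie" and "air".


Comparing character by character (same length = 3):
  Pos 0: 'l' vs 'a' !=
  Pos 1: 'i' vs 'i' =
  Pos 2: 'e' vs 'r' !=
Hamming distance = 2


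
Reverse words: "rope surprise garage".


Original: "rope surprise garage"
Words (1..n): rope | surprise | garage
Reversed (n..1): garage | surprise | rope
Result = "garage surprise rope"


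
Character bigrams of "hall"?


Word: "hall" (length 4)
Number of bigrams = 4 - 2 + 1 = 3
  Position 0: "ha"
  Position 1: "al"
  Position 2: "ll"
Bigrams = "ha", "al", "ll"


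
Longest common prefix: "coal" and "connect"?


Word 1: "coal"
Word 2: "connect"
Comparing from start:
  Pos 0: 'c' == 'c'
  Pos 1: 'o' == 'o'
  Pos 2: 'a' != 'n' (stop)
LCP = "co" (length 2)


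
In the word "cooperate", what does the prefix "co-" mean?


Prefix: co-
As in: cooperate -> co- + operate
Meaning = together


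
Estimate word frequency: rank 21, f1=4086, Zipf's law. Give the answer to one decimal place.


Zipf's law: f(r) = f(1) / r
f(1) = 4086
f(21) = 4086 / 21
= 194.6 occurrences


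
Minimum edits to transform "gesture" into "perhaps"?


Word 1: "gesture" (length 7)
Word 2: "perhaps" (length 7)
One optimal edit sequence (insert/delete/substitute each cost 1):
  1. substitute 'g' -> 'p'  (+1)
  2. keep 'e'
  3. substitute 's' -> 'r'  (+1)
  4. substitute 't' -> 'h'  (+1)
  5. substitute 'u' -> 'a'  (+1)
  6. substitute 'r' -> 'p'  (+1)
  7. substitute 'e' -> 's'  (+1)
Total edit operations: 6
Edit distance = 6


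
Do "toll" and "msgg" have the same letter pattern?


Pattern of "toll": [0, 1, 2, 2]
Pattern of "msgg": [0, 1, 2, 2]
Patterns match
Same pattern = Yes


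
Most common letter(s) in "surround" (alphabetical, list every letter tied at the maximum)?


Word: "surround"
Letter counts:
  'd': 1
  'n': 1
  'o': 1
  'r': 2
  's': 1
  'u': 2
Maximum count = 2
Most frequent = 'r', 'u' (2 times each)


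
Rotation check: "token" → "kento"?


Word: "token", Candidate: "kento"
Method: check if candidate is substring of word+word
"tokentoken" contains "kento"? Yes
Is rotation = Yes


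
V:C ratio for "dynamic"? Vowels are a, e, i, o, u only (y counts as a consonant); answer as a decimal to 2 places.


Word: "dynamic"
Vowels (a,e,i,o,u): 2
Consonants: 5
Ratio = 2/5
= 0.40


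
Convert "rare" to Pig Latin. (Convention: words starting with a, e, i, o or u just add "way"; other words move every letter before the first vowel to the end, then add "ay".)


Word: "rare"
Starts with consonant(s) → move to end, add 'ay'
Consonant cluster: "r"
Pig Latin = "areray"


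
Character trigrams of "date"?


Word: "date" (length 4)
Number of trigrams = 4 - 3 + 1 = 2
  Position 0: "dat"
  Position 1: "ate"
Trigrams = "dat", "ate"


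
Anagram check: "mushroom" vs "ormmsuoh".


Word 1: "mushroom" → sorted: hmmoorsu
Word 2: "ormmsuoh" → sorted: hmmoorsu
Same letters? hmmoorsu == hmmoorsu
Anagram = Yes


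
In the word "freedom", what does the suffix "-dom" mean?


Suffix: -dom
Example: freedom (free + -dom)
Meaning = state / realm


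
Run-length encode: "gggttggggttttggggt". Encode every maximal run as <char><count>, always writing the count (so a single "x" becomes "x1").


String: "gggttggggttttggggt"
Scanning for consecutive runs:
  'g' x 3
  't' x 2
  'g' x 4
  't' x 4
  'g' x 4
  't' x 1
RLE = "g3t2g4t4g4t1"


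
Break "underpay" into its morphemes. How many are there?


Word: "underpay"
Morphemes: under- | pay
Each morpheme carries meaning
= 2 morphemes


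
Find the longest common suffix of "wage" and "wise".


Word 1: "wage"
Word 2: "wise"
Comparing from end:
  Pos -1: 'e' == 'e'
  Pos -2: 'g' != 's' (stop)
LCS = "e" (length 1)


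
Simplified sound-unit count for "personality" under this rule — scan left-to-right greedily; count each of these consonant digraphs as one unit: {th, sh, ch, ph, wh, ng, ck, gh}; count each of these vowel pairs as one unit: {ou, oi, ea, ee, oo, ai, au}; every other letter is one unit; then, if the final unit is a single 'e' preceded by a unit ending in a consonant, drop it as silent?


Word: "personality" (11 letters)
Left-to-right scan:
  [1] 'p' (letter)
  [2] 'e' (letter)
  [3] 'r' (letter)
  [4] 's' (letter)
  [5] 'o' (letter)
  [6] 'n' (letter)
  [7] 'a' (letter)
  [8] 'l' (letter)
  [9] 'i' (letter)
  [10] 't' (letter)
  [11] 'y' (letter)
Units from scan: 11
Sound units = 11 units


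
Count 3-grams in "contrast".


Word: "contrast" (length 8)
Number of 3-grams = length - 3 + 1 = 8 - 3 + 1
= 6


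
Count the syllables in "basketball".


Word: "basketball"
Syllable breakdown: bas · ket · ball
Counting: 3 parts
= 3 syllables


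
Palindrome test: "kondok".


Word: "kondok"
Reversed: "kodnok"
Forward == Backward? kondok != kodnok
Palindrome = No


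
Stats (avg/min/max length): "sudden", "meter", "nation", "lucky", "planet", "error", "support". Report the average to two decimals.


Lengths: "sudden"=6, "meter"=5, "nation"=6, "lucky"=5, "planet"=6, "error"=5, "support"=7
Sum = 40, Count = 7
Average = 40/7 = 5.71
= avg=5.71, min=5, max=7


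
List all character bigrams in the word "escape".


Word: "escape" (length 6)
Number of bigrams = 6 - 2 + 1 = 5
  Position 0: "es"
  Position 1: "sc"
  Position 2: "ca"
  Position 3: "ap"
  Position 4: "pe"
Bigrams = "es", "sc", "ca", "ap", "pe"


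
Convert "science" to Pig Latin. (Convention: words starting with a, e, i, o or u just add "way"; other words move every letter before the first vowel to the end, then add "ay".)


Word: "science"
Starts with consonant(s) → move to end, add 'ay'
Consonant cluster: "sc"
Pig Latin = "iencescay"


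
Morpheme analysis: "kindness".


Word: "kindness"
Morphemes: kind + -ness
Each morpheme carries meaning
= 2 morphemes


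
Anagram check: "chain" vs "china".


Word 1: "chain" → sorted: achin
Word 2: "china" → sorted: achin
Same letters? achin == achin
Anagram = Yes


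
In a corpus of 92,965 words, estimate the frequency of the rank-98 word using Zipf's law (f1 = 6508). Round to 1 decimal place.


Zipf's law: f(r) = f(1) / r
f(1) = 6508
f(98) = 6508 / 98
= 66.4 occurrences


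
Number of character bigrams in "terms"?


Word: "terms" (length 5)
Number of 2-grams = length - 2 + 1 = 5 - 2 + 1
= 4


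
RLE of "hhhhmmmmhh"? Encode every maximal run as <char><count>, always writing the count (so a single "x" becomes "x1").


String: "hhhhmmmmhh"
Scanning for consecutive runs:
  'h' x 4
  'm' x 4
  'h' x 2
RLE = "h4m4h2"


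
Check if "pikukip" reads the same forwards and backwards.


Word: "pikukip"
Reversed: "pikukip"
Forward == Backward? pikukip == pikukip
Palindrome = Yes


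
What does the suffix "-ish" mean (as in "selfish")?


Suffix: -ish
As in: selfish -> self + -ish
Meaning = somewhat / having the qualities of


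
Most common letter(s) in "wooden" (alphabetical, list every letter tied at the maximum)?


Word: "wooden"
Letter counts:
  'd': 1
  'e': 1
  'n': 1
  'o': 2
  'w': 1
Maximum count = 2
Most frequent = 'o' (2 times each)


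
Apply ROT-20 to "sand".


Word: "sand"
Shift: 20
Each letter → (letter + shift) mod 26:
  's' (18) + 20 = 12 → 'm'
  'a' (0) + 20 = 20 → 'u'
  'n' (13) + 20 = 7 → 'h'
  'd' (3) + 20 = 23 → 'x'
Result = "muhx"


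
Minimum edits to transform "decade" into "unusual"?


Word 1: "decade" (length 6)
Word 2: "unusual" (length 7)
One optimal edit sequence (insert/delete/substitute each cost 1):
  1. insert 'u'  (+1)
  2. substitute 'd' -> 'n'  (+1)
  3. substitute 'e' -> 'u'  (+1)
  4. substitute 'c' -> 's'  (+1)
  5. substitute 'a' -> 'u'  (+1)
  6. substitute 'd' -> 'a'  (+1)
  7. substitute 'e' -> 'l'  (+1)
Total edit operations: 7
Edit distance = 7


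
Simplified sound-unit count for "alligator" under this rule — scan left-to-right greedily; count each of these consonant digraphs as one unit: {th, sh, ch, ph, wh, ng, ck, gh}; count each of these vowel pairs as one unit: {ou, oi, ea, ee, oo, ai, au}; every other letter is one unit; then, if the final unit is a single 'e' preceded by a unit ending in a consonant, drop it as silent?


Word: "alligator" (9 letters)
Left-to-right scan:
  [1] 'a' (letter)
  [2] 'l' (letter)
  [3] 'l' (letter)
  [4] 'i' (letter)
  [5] 'g' (letter)
  [6] 'a' (letter)
  [7] 't' (letter)
  [8] 'o' (letter)
  [9] 'r' (letter)
Units from scan: 9
Sound units = 9 units


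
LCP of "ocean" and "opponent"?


Word 1: "ocean"
Word 2: "opponent"
Comparing from start:
  Pos 0: 'o' == 'o'
  Pos 1: 'c' != 'p' (stop)
LCP = "o" (length 1)


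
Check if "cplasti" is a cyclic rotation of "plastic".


Word: "plastic", Candidate: "cplasti"
Method: check if candidate is substring of word+word
"plasticplastic" contains "cplasti"? Yes
Is rotation = Yes


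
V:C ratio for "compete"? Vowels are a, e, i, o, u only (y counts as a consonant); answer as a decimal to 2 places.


Word: "compete"
Vowels (a,e,i,o,u): 3
Consonants: 4
Ratio = 3/4
= 0.75


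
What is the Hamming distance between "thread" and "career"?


Comparing character by character (same length = 6):
  Pos 0: 't' vs 'c' !=
  Pos 1: 'h' vs 'a' !=
  Pos 2: 'r' vs 'r' =
  Pos 3: 'e' vs 'e' =
  Pos 4: 'a' vs 'e' !=
  Pos 5: 'd' vs 'r' !=
Hamming distance = 4


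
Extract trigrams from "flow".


Word: "flow" (length 4)
Number of trigrams = 4 - 3 + 1 = 2
  Position 0: "flo"
  Position 1: "low"
Trigrams = "flo", "low"


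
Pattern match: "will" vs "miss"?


Pattern of "will": [0, 1, 2, 2]
Pattern of "miss": [0, 1, 2, 2]
Patterns match
Same pattern = Yes


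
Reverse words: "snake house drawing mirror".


Original: "snake house drawing mirror"
Words (1..n): snake | house | drawing | mirror
Reversed (n..1): mirror | drawing | house | snake
Result = "mirror drawing house snake"


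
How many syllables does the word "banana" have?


Word: "banana"
Syllable breakdown: ba | na | na
Counting: 3 parts
= 3 syllables


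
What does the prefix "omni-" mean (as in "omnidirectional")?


Prefix: omni-
Example: omnidirectional (omni- + directional)
Meaning = all


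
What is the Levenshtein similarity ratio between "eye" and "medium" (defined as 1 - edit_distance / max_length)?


Word 1: "eye" (length 3)
Word 2: "medium" (length 6)
One optimal edit sequence:
  1. insert 'm'  (+1)
  2. keep 'e'
  3. insert 'd'  (+1)
  4. insert 'i'  (+1)
  5. substitute 'y' -> 'u'  (+1)
  6. substitute 'e' -> 'm'  (+1)
Edit distance = 5
Max length = max(3, 6) = 6
Similarity = 1 - 5/6
= 0.1667


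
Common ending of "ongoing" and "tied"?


Word 1: "ongoing"
Word 2: "tied"
Comparing from end:
  Pos -1: 'g' != 'd' (stop)
LCS = "" (length 0)


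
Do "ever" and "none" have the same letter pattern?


Pattern of "ever": [0, 1, 0, 2]
Pattern of "none": [0, 1, 0, 2]
Patterns match
Same pattern = Yes


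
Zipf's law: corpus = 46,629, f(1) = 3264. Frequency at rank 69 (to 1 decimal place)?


Zipf's law: f(r) = f(1) / r
f(1) = 3264
f(69) = 3264 / 69
= 47.3 occurrences


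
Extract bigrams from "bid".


Word: "bid" (length 3)
Number of bigrams = 3 - 2 + 1 = 2
  Position 0: "bi"
  Position 1: "id"
Bigrams = "bi", "id"


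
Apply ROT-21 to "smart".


Word: "smart"
Shift: 21
Each letter → (letter + shift) mod 26:
  's' (18) + 21 = 13 → 'n'
  'm' (12) + 21 = 7 → 'h'
  'a' (0) + 21 = 21 → 'v'
  'r' (17) + 21 = 12 → 'm'
  't' (19) + 21 = 14 → 'o'
Result = "nhvmo"


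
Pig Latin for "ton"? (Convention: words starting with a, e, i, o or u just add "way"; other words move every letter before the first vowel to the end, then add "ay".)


Word: "ton"
Starts with consonant(s) → move to end, add 'ay'
Consonant cluster: "t"
Pig Latin = "ontay"


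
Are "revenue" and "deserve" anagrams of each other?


Word 1: "revenue" → sorted: eeenruv
Word 2: "deserve" → sorted: deeersv
Same letters? eeenruv != deeersv
Anagram = No


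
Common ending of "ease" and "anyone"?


Word 1: "ease"
Word 2: "anyone"
Comparing from end:
  Pos -1: 'e' == 'e'
  Pos -2: 's' != 'n' (stop)
LCS = "e" (length 1)


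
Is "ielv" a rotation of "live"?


Word: "live", Candidate: "ielv"
Method: check if candidate is substring of word+word
"livelive" contains "ielv"? No
Is rotation = No


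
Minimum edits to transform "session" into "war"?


Word 1: "session" (length 7)
Word 2: "war" (length 3)
One optimal edit sequence (insert/delete/substitute each cost 1):
  1. delete 's'  (+1)
  2. delete 'e'  (+1)
  3. delete 's'  (+1)
  4. delete 's'  (+1)
  5. substitute 'i' -> 'w'  (+1)
  6. substitute 'o' -> 'a'  (+1)
  7. substitute 'n' -> 'r'  (+1)
Total edit operations: 7
Edit distance = 7


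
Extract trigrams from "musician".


Word: "musician" (length 8)
Number of trigrams = 8 - 3 + 1 = 6
  Position 0: "mus"
  Position 1: "usi"
  Position 2: "sic"
  Position 3: "ici"
  Position 4: "cia"
  Position 5: "ian"
Trigrams = "mus", "usi", "sic", "ici", "cia", "ian"


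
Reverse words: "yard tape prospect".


Original: "yard tape prospect"
Words (1..n): yard | tape | prospect
Reversed (n..1): prospect | tape | yard
Result = "prospect tape yard"


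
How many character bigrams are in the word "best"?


Word: "best" (length 4)
Number of 2-grams = length - 2 + 1 = 4 - 2 + 1
= 3


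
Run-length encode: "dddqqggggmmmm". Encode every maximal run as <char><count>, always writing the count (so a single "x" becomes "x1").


String: "dddqqggggmmmm"
Scanning for consecutive runs:
  'd' x 3
  'q' x 2
  'g' x 4
  'm' x 4
RLE = "d3q2g4m4"


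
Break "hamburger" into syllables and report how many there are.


Word: "hamburger"
Syllable breakdown: ham / bur / ger
Counting: 3 parts
= 3 syllables


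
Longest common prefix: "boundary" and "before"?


Word 1: "boundary"
Word 2: "before"
Comparing from start:
  Pos 0: 'b' == 'b'
  Pos 1: 'o' != 'e' (stop)
LCP = "b" (length 1)


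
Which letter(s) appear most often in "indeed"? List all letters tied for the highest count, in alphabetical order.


Word: "indeed"
Letter counts:
  'd': 2
  'e': 2
  'i': 1
  'n': 1
Maximum count = 2
Most frequent = 'd', 'e' (2 times each)


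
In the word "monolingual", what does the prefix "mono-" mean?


Prefix: mono-
Example: monolingual (mono- + lingual)
Meaning = one


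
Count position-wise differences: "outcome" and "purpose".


Comparing character by character (same length = 7):
  Pos 0: 'o' vs 'p' !=
  Pos 1: 'u' vs 'u' =
  Pos 2: 't' vs 'r' !=
  Pos 3: 'c' vs 'p' !=
  Pos 4: 'o' vs 'o' =
  Pos 5: 'm' vs 's' !=
  Pos 6: 'e' vs 'e' =
Hamming distance = 4


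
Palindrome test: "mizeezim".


Word: "mizeezim"
Reversed: "mizeezim"
Forward == Backward? mizeezim == mizeezim
Palindrome = Yes


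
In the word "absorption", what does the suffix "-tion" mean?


Suffix: -tion
As in: absorption -> absorb + -tion, with a spelling change
Meaning = act or process


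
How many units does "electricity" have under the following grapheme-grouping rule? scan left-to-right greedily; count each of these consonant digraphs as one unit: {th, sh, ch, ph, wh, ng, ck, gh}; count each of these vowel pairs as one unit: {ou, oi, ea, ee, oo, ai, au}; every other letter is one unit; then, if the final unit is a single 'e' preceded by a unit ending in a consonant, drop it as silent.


Word: "electricity" (11 letters)
Left-to-right scan:
  (1) 'e' (letter)
  (2) 'l' (letter)
  (3) 'e' (letter)
  (4) 'c' (letter)
  (5) 't' (letter)
  (6) 'r' (letter)
  (7) 'i' (letter)
  (8) 'c' (letter)
  (9) 'i' (letter)
  (10) 't' (letter)
  (11) 'y' (letter)
Units from scan: 11
Sound units = 11 units


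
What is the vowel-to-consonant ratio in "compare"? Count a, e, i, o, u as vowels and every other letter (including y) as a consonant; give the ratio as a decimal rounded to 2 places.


Word: "compare"
Vowels (a,e,i,o,u): 3
Consonants: 4
Ratio = 3/4
= 0.75


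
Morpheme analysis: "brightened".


Word: "brightened"
Morphemes: bright + -en + -ed
Each morpheme carries meaning
= 3 morphemes


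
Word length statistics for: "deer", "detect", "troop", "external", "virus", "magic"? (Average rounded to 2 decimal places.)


Lengths: "deer"=4, "detect"=6, "troop"=5, "external"=8, "virus"=5, "magic"=5
Sum = 33, Count = 6
Average = 33/6 = 5.50
= avg=5.50, min=4, max=8


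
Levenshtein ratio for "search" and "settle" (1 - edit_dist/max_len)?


Word 1: "search" (length 6)
Word 2: "settle" (length 6)
One optimal edit sequence:
  1. keep 's'
  2. keep 'e'
  3. substitute 'a' -> 't'  (+1)
  4. substitute 'r' -> 't'  (+1)
  5. substitute 'c' -> 'l'  (+1)
  6. substitute 'h' -> 'e'  (+1)
Edit distance = 4
Max length = max(6, 6) = 6
Similarity = 1 - 4/6
= 0.3333


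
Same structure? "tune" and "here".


Pattern of "tune": [0, 1, 2, 3]
Pattern of "here": [0, 1, 2, 1]
Patterns do not match
Same pattern = No


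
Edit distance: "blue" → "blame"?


Word 1: "blue" (length 4)
Word 2: "blame" (length 5)
One optimal edit sequence (insert/delete/substitute each cost 1):
  1. keep 'b'
  2. keep 'l'
  3. insert 'a'  (+1)
  4. substitute 'u' -> 'm'  (+1)
  5. keep 'e'
Total edit operations: 2
Edit distance = 2


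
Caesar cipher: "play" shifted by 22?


Word: "play"
Shift: 22
Each letter → (letter + shift) mod 26:
  'p' (15) + 22 = 11 → 'l'
  'l' (11) + 22 = 7 → 'h'
  'a' (0) + 22 = 22 → 'w'
  'y' (24) + 22 = 20 → 'u'
Result = "lhwu"


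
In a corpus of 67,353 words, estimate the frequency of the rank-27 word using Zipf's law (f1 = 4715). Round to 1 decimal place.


Zipf's law: f(r) = f(1) / r
f(1) = 4715
f(27) = 4715 / 27
= 174.6 occurrences


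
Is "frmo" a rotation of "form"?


Word: "form", Candidate: "frmo"
Method: check if candidate is substring of word+word
"formform" contains "frmo"? No
Is rotation = No


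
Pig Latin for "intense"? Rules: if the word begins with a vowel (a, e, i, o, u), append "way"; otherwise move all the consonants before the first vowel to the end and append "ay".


Word: "intense"
Starts with vowel → add 'way'
Pig Latin = "intenseway"


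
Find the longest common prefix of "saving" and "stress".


Word 1: "saving"
Word 2: "stress"
Comparing from start:
  Pos 0: 's' == 's'
  Pos 1: 'a' != 't' (stop)
LCP = "s" (length 1)


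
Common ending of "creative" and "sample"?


Word 1: "creative"
Word 2: "sample"
Comparing from end:
  Pos -1: 'e' == 'e'
  Pos -2: 'v' != 'l' (stop)
LCS = "e" (length 1)


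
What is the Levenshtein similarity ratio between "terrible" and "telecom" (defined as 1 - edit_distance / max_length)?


Word 1: "terrible" (length 8)
Word 2: "telecom" (length 7)
One optimal edit sequence:
  1. keep 't'
  2. keep 'e'
  3. delete 'r'  (+1)
  4. substitute 'r' -> 'l'  (+1)
  5. substitute 'i' -> 'e'  (+1)
  6. substitute 'b' -> 'c'  (+1)
  7. substitute 'l' -> 'o'  (+1)
  8. substitute 'e' -> 'm'  (+1)
Edit distance = 6
Max length = max(8, 7) = 8
Similarity = 1 - 6/8
= 0.2500


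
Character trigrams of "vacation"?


Word: "vacation" (length 8)
Number of trigrams = 8 - 3 + 1 = 6
  Position 0: "vac"
  Position 1: "aca"
  Position 2: "cat"
  Position 3: "ati"
  Position 4: "tio"
  Position 5: "ion"
Trigrams = "vac", "aca", "cat", "ati", "tio", "ion"


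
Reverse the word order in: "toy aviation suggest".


Original: "toy aviation suggest"
Words (1..n): toy | aviation | suggest
Reversed (n..1): suggest | aviation | toy
Result = "suggest aviation toy"


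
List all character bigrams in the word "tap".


Word: "tap" (length 3)
Number of bigrams = 3 - 2 + 1 = 2
  Position 0: "ta"
  Position 1: "ap"
Bigrams = "ta", "ap"


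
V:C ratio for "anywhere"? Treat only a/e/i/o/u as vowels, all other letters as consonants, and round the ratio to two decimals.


Word: "anywhere"
Vowels (a,e,i,o,u): 3
Consonants: 5
Ratio = 3/5
= 0.60


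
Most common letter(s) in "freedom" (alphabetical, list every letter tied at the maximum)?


Word: "freedom"
Letter counts:
  'd': 1
  'e': 2
  'f': 1
  'm': 1
  'o': 1
  'r': 1
Maximum count = 2
Most frequent = 'e' (2 times each)


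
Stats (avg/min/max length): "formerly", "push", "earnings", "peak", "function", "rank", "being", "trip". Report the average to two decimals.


Lengths: "formerly"=8, "push"=4, "earnings"=8, "peak"=4, "function"=8, "rank"=4, "being"=5, "trip"=4
Sum = 45, Count = 8
Average = 45/8 = 5.63
= avg=5.63, min=4, max=8


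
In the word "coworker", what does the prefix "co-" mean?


Prefix: co-
Example: coworker = co- + worker
Meaning = together


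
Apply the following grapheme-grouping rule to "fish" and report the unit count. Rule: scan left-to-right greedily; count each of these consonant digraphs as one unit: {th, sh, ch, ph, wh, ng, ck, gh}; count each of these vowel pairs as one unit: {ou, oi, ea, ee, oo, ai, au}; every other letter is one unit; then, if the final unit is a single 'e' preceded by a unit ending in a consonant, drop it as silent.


Word: "fish" (4 letters)
Left-to-right scan:
  (1) 'f' (letter)
  (2) 'i' (letter)
  (3) 'sh' (digraph)
Units from scan: 3
Sound units = 3 units


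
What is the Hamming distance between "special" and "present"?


Comparing character by character (same length = 7):
  Pos 0: 's' vs 'p' !=
  Pos 1: 'p' vs 'r' !=
  Pos 2: 'e' vs 'e' =
  Pos 3: 'c' vs 's' !=
  Pos 4: 'i' vs 'e' !=
  Pos 5: 'a' vs 'n' !=
  Pos 6: 'l' vs 't' !=
Hamming distance = 6


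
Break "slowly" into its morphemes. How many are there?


Word: "slowly"
Morphemes: slow + -ly
Each morpheme carries meaning
= 2 morphemes


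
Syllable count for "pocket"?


Word: "pocket"
Syllable breakdown: pock · et
Counting: 2 parts
= 2 syllables


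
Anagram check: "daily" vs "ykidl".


Word 1: "daily" → sorted: adily
Word 2: "ykidl" → sorted: dikly
Same letters? adily != dikly
Anagram = No


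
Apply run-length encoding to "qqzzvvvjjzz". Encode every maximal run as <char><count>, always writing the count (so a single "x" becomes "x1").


String: "qqzzvvvjjzz"
Scanning for consecutive runs:
  'q' x 2
  'z' x 2
  'v' x 3
  'j' x 2
  'z' x 2
RLE = "q2z2v3j2z2"


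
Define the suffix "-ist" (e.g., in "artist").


Suffix: -ist
Example: artist = art + -ist
Meaning = one who practices


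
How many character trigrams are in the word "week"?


Word: "week" (length 4)
Number of 3-grams = length - 3 + 1 = 4 - 3 + 1
= 2


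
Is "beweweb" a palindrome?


Word: "beweweb"
Reversed: "beweweb"
Forward == Backward? beweweb == beweweb
Palindrome = Yes


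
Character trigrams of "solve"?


Word: "solve" (length 5)
Number of trigrams = 5 - 3 + 1 = 3
  Position 0: "sol"
  Position 1: "olv"
  Position 2: "lve"
Trigrams = "sol", "olv", "lve"


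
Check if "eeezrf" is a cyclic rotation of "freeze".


Word: "freeze", Candidate: "eeezrf"
Method: check if candidate is substring of word+word
"freezefreeze" contains "eeezrf"? No
Is rotation = No


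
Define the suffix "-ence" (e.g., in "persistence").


Suffix: -ence
As in: persistence -> persist + -ence
Meaning = state of


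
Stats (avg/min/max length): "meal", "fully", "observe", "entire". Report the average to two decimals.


Lengths: "meal"=4, "fully"=5, "observe"=7, "entire"=6
Sum = 22, Count = 4
Average = 22/4 = 5.50
= avg=5.50, min=4, max=7


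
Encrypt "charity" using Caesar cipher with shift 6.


Word: "charity"
Shift: 6
Each letter → (letter + shift) mod 26:
  'c' (2) + 6 = 8 → 'i'
  'h' (7) + 6 = 13 → 'n'
  'a' (0) + 6 = 6 → 'g'
  'r' (17) + 6 = 23 → 'x'
  'i' (8) + 6 = 14 → 'o'
  't' (19) + 6 = 25 → 'z'
  'y' (24) + 6 = 4 → 'e'
Result = "ingxoze"


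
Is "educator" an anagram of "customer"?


Word 1: "customer" → sorted: cemorstu
Word 2: "educator" → sorted: acdeortu
Same letters? cemorstu != acdeortu
Anagram = No


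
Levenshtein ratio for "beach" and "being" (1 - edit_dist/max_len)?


Word 1: "beach" (length 5)
Word 2: "being" (length 5)
One optimal edit sequence:
  1. keep 'b'
  2. keep 'e'
  3. substitute 'a' -> 'i'  (+1)
  4. substitute 'c' -> 'n'  (+1)
  5. substitute 'h' -> 'g'  (+1)
Edit distance = 3
Max length = max(5, 5) = 5
Similarity = 1 - 3/5
= 0.4000


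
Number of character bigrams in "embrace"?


Word: "embrace" (length 7)
Number of 2-grams = length - 2 + 1 = 7 - 2 + 1
= 6


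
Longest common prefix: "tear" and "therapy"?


Word 1: "tear"
Word 2: "therapy"
Comparing from start:
  Pos 0: 't' == 't'
  Pos 1: 'e' != 'h' (stop)
LCP = "t" (length 1)


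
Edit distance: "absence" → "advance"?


Word 1: "absence" (length 7)
Word 2: "advance" (length 7)
One optimal edit sequence (insert/delete/substitute each cost 1):
  1. keep 'a'
  2. substitute 'b' -> 'd'  (+1)
  3. substitute 's' -> 'v'  (+1)
  4. substitute 'e' -> 'a'  (+1)
  5. keep 'n'
  6. keep 'c'
  7. keep 'e'
Total edit operations: 3
Edit distance = 3


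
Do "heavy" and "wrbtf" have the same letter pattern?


Pattern of "heavy": [0, 1, 2, 3, 4]
Pattern of "wrbtf": [0, 1, 2, 3, 4]
Patterns match
Same pattern = Yes


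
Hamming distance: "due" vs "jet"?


Comparing character by character (same length = 3):
  Pos 0: 'd' vs 'j' !=
  Pos 1: 'u' vs 'e' !=
  Pos 2: 'e' vs 't' !=
Hamming distance = 3


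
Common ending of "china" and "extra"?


Word 1: "china"
Word 2: "extra"
Comparing from end:
  Pos -1: 'a' == 'a'
  Pos -2: 'n' != 'r' (stop)
LCS = "a" (length 1)


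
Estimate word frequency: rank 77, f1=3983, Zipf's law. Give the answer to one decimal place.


Zipf's law: f(r) = f(1) / r
f(1) = 3983
f(77) = 3983 / 77
= 51.7 occurrences


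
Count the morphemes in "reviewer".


Word: "reviewer"
Morphemes: re- + view + -er
Each morpheme carries meaning
= 3 morphemes


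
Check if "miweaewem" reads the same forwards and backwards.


Word: "miweaewem"
Reversed: "meweaewim"
Forward == Backward? miweaewem != meweaewim
Palindrome = No


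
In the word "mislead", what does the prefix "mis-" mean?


Prefix: mis-
Example: mislead (mis- + lead)
Meaning = wrongly


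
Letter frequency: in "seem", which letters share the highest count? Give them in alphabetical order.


Word: "seem"
Letter counts:
  'e': 2
  'm': 1
  's': 1
Maximum count = 2
Most frequent = 'e' (2 times each)


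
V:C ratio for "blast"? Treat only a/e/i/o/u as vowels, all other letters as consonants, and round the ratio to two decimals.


Word: "blast"
Vowels (a,e,i,o,u): 1
Consonants: 4
Ratio = 1/4
= 0.25


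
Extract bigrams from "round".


Word: "round" (length 5)
Number of bigrams = 5 - 2 + 1 = 4
  Position 0: "ro"
  Position 1: "ou"
  Position 2: "un"
  Position 3: "nd"
Bigrams = "ro", "ou", "un", "nd"


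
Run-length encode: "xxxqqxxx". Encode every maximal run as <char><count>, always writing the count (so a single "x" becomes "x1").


String: "xxxqqxxx"
Scanning for consecutive runs:
  'x' x 3
  'q' x 2
  'x' x 3
RLE = "x3q2x3"


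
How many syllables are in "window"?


Word: "window"
Syllable breakdown: win-dow
Counting: 2 parts
= 2 syllables


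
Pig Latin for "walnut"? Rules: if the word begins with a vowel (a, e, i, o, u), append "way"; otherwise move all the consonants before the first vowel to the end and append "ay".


Word: "walnut"
Starts with consonant(s) → move to end, add 'ay'
Consonant cluster: "w"
Pig Latin = "alnutway"


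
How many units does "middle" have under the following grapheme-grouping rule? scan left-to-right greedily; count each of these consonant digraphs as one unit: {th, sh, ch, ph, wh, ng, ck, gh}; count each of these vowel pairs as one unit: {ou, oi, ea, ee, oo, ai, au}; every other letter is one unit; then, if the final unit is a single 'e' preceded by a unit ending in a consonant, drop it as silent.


Word: "middle" (6 letters)
Left-to-right scan:
  (1) 'm' (letter)
  (2) 'i' (letter)
  (3) 'd' (letter)
  (4) 'd' (letter)
  (5) 'l' (letter)
  (6) 'e' (letter)
Units from scan: 6
Final unit is 'e' after a consonant -> drop as silent (-1)
Sound units = 5 units


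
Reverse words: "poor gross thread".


Original: "poor gross thread"
Words (1..n): poor | gross | thread
Reversed (n..1): thread | gross | poor
Result = "thread gross poor"


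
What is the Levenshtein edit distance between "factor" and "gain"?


Word 1: "factor" (length 6)
Word 2: "gain" (length 4)
One optimal edit sequence (insert/delete/substitute each cost 1):
  1. substitute 'f' -> 'g'  (+1)
  2. keep 'a'
  3. delete 'c'  (+1)
  4. delete 't'  (+1)
  5. substitute 'o' -> 'i'  (+1)
  6. substitute 'r' -> 'n'  (+1)
Total edit operations: 5
Edit distance = 5


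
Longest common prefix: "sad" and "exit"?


Word 1: "sad"
Word 2: "exit"
Comparing from start:
  Pos 0: 's' != 'e' (stop)
LCP = "" (length 0)


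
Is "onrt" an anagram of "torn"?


Word 1: "torn" → sorted: nort
Word 2: "onrt" → sorted: nort
Same letters? nort == nort
Anagram = Yes


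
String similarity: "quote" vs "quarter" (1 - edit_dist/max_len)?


Word 1: "quote" (length 5)
Word 2: "quarter" (length 7)
One optimal edit sequence:
  1. keep 'q'
  2. keep 'u'
  3. insert 'a'  (+1)
  4. substitute 'o' -> 'r'  (+1)
  5. keep 't'
  6. keep 'e'
  7. insert 'r'  (+1)
Edit distance = 3
Max length = max(5, 7) = 7
Similarity = 1 - 3/7
= 0.5714


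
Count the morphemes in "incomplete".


Word: "incomplete"
Morphemes: in- + complete
Each morpheme carries meaning
= 2 morphemes


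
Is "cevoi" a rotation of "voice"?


Word: "voice", Candidate: "cevoi"
Method: check if candidate is substring of word+word
"voicevoice" contains "cevoi"? Yes
Is rotation = Yes


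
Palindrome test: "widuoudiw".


Word: "widuoudiw"
Reversed: "widuoudiw"
Forward == Backward? widuoudiw == widuoudiw
Palindrome = Yes


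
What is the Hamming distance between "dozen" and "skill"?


Comparing character by character (same length = 5):
  Pos 0: 'd' vs 's' !=
  Pos 1: 'o' vs 'k' !=
  Pos 2: 'z' vs 'i' !=
  Pos 3: 'e' vs 'l' !=
  Pos 4: 'n' vs 'l' !=
Hamming distance = 5


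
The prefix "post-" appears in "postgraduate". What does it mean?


Prefix: post-
Example: postgraduate (post- + graduate)
Meaning = after


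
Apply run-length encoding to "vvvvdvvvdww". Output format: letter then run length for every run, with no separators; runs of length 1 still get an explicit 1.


String: "vvvvdvvvdww"
Scanning for consecutive runs:
  'v' x 4
  'd' x 1
  'v' x 3
  'd' x 1
  'w' x 2
RLE = "v4d1v3d1w2"


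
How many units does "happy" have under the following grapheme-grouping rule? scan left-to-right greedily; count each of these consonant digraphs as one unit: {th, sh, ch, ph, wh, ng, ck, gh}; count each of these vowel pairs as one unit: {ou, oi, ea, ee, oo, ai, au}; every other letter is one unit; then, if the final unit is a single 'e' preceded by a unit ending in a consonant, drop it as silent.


Word: "happy" (5 letters)
Left-to-right scan:
  [1] 'h' (letter)
  [2] 'a' (letter)
  [3] 'p' (letter)
  [4] 'p' (letter)
  [5] 'y' (letter)
Units from scan: 5
Sound units = 5 units


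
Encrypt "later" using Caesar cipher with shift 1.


Word: "later"
Shift: 1
Each letter → (letter + shift) mod 26:
  'l' (11) + 1 = 12 → 'm'
  'a' (0) + 1 = 1 → 'b'
  't' (19) + 1 = 20 → 'u'
  'e' (4) + 1 = 5 → 'f'
  'r' (17) + 1 = 18 → 's'
Result = "mbufs"


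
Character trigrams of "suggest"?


Word: "suggest" (length 7)
Number of trigrams = 7 - 3 + 1 = 5
  Position 0: "sug"
  Position 1: "ugg"
  Position 2: "gge"
  Position 3: "ges"
  Position 4: "est"
Trigrams = "sug", "ugg", "gge", "ges", "est"


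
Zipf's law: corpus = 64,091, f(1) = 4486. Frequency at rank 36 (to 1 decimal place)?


Zipf's law: f(r) = f(1) / r
f(1) = 4486
f(36) = 4486 / 36
= 124.6 occurrences


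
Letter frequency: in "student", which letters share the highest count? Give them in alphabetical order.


Word: "student"
Letter counts:
  'd': 1
  'e': 1
  'n': 1
  's': 1
  't': 2
  'u': 1
Maximum count = 2
Most frequent = 't' (2 times each)


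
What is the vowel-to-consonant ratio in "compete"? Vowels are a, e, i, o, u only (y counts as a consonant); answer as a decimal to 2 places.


Word: "compete"
Vowels (a,e,i,o,u): 3
Consonants: 4
Ratio = 3/4
= 0.75


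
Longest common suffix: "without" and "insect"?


Word 1: "without"
Word 2: "insect"
Comparing from end:
  Pos -1: 't' == 't'
  Pos -2: 'u' != 'c' (stop)
LCS = "t" (length 1)


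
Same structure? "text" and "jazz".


Pattern of "text": [0, 1, 2, 0]
Pattern of "jazz": [0, 1, 2, 2]
Patterns do not match
Same pattern = No


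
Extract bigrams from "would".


Word: "would" (length 5)
Number of bigrams = 5 - 2 + 1 = 4
  Position 0: "wo"
  Position 1: "ou"
  Position 2: "ul"
  Position 3: "ld"
Bigrams = "wo", "ou", "ul", "ld"


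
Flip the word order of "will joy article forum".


Original: "will joy article forum"
Words (1..n): will | joy | article | forum
Reversed (n..1): forum | article | joy | will
Result = "forum article joy will"


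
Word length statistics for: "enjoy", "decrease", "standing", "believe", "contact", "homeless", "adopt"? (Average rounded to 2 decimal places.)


Lengths: "enjoy"=5, "decrease"=8, "standing"=8, "believe"=7, "contact"=7, "homeless"=8, "adopt"=5
Sum = 48, Count = 7
Average = 48/7 = 6.86
= avg=6.86, min=5, max=8


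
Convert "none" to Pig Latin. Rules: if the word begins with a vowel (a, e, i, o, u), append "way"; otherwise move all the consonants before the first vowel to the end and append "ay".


Word: "none"
Starts with consonant(s) → move to end, add 'ay'
Consonant cluster: "n"
Pig Latin = "onenay"
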